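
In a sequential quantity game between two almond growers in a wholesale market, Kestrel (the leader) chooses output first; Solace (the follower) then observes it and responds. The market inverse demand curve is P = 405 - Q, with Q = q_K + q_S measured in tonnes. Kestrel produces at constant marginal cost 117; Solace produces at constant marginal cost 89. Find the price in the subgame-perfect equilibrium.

Solve by backward induction. Given q_K, the follower Solace maximises π_S = (405 - q_K - q_S)q_S - 89q_S.
Setting the follower's marginal profit to zero, 316 - q_K - 2q_S = 0, i.e. q_S = (316 - q_K)/2.
The leader anticipates this reaction. Substituting into P = 405 - Q gives P = 247 - (1/2)q_K, so π_K = (247 - (1/2)q_K)q_K - 117q_K.
Leader FOC: 130 - q_K = 0, so q_K = 130.
Then q_S = (316 - 130)/2 = 93.
Total output Q = 223, so price P = 405 - 223 = 182.

182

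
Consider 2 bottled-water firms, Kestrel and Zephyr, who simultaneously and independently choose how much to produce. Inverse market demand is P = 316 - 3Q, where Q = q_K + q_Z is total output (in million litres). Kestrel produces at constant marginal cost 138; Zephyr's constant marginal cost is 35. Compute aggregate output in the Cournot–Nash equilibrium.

Kestrel's profit: π_K = (316 - 3Q)q_K - (138q_K). Setting ∂π_K/∂q_K = 0: 178 - 6q_K - 3(q_Z) = 0.
Zephyr's first-order condition: 281 - 6q_Z - 3(q_K) = 0.
Rearranging gives the reaction functions q_K = (178 - 3q_Z)/6 and q_Z = (281 - 3q_K)/6.
Solving the pair: q_K = 25/3, q_Z = 128/3.
Total output Q = 25/3 + 128/3 = 51.

51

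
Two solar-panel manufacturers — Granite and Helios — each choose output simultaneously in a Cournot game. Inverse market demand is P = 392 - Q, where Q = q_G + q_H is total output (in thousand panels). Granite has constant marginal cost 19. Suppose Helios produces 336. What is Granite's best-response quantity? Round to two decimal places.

With the rival's output fixed at 336, Granite's profit is π_G = (392 - 336 - q_G)q_G - (19q_G) = (56 - q_G)q_G - (19q_G).
∂π_G/∂q_G = 37 - 2q_G = 0, so q_G = 37/2.

18.50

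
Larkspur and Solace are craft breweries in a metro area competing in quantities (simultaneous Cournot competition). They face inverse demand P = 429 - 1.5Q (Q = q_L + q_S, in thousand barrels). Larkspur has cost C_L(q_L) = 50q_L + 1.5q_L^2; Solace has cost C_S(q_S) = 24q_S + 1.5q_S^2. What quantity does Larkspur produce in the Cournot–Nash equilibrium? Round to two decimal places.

Larkspur's profit: π_L = (429 - 1.5Q)q_L - (50q_L + (3/2)q_L²). Setting ∂π_L/∂q_L = 0: 379 - 6q_L - (3/2)(q_S) = 0.
Solace's profit: π_S = (429 - 1.5Q)q_S - (24q_S + (3/2)q_S²). Setting ∂π_S/∂q_S = 0: 405 - 6q_S - (3/2)(q_L) = 0.
Best responses: q_L = (379 - (3/2)q_S)/6, q_S = (405 - (3/2)q_L)/6.
Solving the pair: q_L = 49.3778, q_S = 55.1556.

49.38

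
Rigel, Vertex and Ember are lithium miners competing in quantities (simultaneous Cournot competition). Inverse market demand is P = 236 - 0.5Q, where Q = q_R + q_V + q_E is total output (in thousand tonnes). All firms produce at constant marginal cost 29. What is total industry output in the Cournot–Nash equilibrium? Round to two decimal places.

310.50

Each firm earns π_i = (236 - 0.5Q)q_i - 29q_i.
First-order condition (treating rivals' output as given): 207 - q_i - (1/2)·Σ_{j≠i} q_j = 0.
With identical firms every q_j equals q_i, so Σ_{j≠i} q_j = 2q_i and 207 = 2q_i, giving q_i = 207/2.
Total output Q = 207/2 + 207/2 + 207/2 = 621/2.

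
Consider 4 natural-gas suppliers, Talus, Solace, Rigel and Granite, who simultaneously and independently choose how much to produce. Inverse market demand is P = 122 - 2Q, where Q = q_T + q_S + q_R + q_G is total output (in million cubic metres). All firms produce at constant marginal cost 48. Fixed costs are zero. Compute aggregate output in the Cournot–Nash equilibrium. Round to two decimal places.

29.60

Each firm earns π_i = (122 - 2Q)q_i - 48q_i.
First-order condition (treating rivals' output as given): 74 - 4q_i - 2·Σ_{j≠i} q_j = 0.
With identical firms every q_j equals q_i, so Σ_{j≠i} q_j = 3q_i and 74 = 10q_i, giving q_i = 37/5.
Total output Q = 37/5 + 37/5 + 37/5 + 37/5 = 148/5.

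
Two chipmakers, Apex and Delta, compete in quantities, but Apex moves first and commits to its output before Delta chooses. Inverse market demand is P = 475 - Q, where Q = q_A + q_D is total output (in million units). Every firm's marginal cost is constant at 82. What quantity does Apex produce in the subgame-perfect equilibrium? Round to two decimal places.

Solve by backward induction. Given q_A, the follower Delta maximises π_D = (475 - q_A - q_D)q_D - 82q_D.
∂π_D/∂q_D = 393 - q_A - 2q_D = 0 gives the reaction function q_D = (393 - q_A)/2.
The leader anticipates this reaction. Substituting into P = 475 - Q gives P = 557/2 - (1/2)q_A, so π_A = (557/2 - (1/2)q_A)q_A - 82q_A.
Maximising: ∂π_A/∂q_A = 393/2 - q_A = 0, giving q_A = 393/2.
Then q_D = (393 - 393/2)/2 = 393/4.

196.50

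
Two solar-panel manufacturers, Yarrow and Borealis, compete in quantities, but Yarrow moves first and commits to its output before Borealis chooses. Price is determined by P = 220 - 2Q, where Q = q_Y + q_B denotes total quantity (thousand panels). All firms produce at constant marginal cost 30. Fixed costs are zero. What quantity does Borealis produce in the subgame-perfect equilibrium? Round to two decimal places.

The follower Borealis best-responds to any q_Y: π_B = (220 - 2Q)q_B - 30q_B.
Setting the follower's marginal profit to zero, 190 - 2q_Y - 4q_B = 0, i.e. q_B = (190 - 2q_Y)/4.
The leader anticipates this reaction. Substituting into P = 220 - 2Q gives P = 125 - q_Y, so π_Y = (125 - q_Y)q_Y - 30q_Y.
Leader FOC: 95 - 2q_Y = 0, so q_Y = 95/2.
Then q_B = (190 - 2·(95/2))/4 = 95/4.

23.75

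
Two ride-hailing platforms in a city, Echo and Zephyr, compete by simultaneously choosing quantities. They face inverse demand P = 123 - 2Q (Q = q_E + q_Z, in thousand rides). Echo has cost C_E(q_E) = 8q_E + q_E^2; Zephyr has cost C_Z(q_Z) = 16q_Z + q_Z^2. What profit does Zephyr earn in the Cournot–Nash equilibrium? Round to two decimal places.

497.30

Echo's profit: π_E = (123 - 2Q)q_E - (8q_E + q_E²). Setting ∂π_E/∂q_E = 0: 115 - 6q_E - 2(q_Z) = 0.
Zephyr's profit: π_Z = (123 - 2Q)q_Z - (16q_Z + q_Z²). Setting ∂π_Z/∂q_Z = 0: 107 - 6q_Z - 2(q_E) = 0.
So q_E = (115 - 2q_Z)/6 and q_Z = (107 - 2q_E)/6.
Substituting one into the other gives q_E = 119/8 and q_Z = 103/8.
Price P = 123 - 2·(111/4) = 135/2.
Zephyr's profit: (135/2)·(103/8) - 16·(103/8) - (103/8)² = 497.2969.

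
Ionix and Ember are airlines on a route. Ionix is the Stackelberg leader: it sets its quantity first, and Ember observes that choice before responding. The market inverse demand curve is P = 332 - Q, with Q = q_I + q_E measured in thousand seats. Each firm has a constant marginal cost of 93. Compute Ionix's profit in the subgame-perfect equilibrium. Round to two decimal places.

The follower Ember best-responds to any q_I: π_E = (332 - Q)q_E - 93q_E.
Setting the follower's marginal profit to zero, 239 - q_I - 2q_E = 0, i.e. q_E = (239 - q_I)/2.
The leader anticipates this reaction. Substituting into P = 332 - Q gives P = 425/2 - (1/2)q_I, so π_I = (425/2 - (1/2)q_I)q_I - 93q_I.
Maximising: ∂π_I/∂q_I = 239/2 - q_I = 0, giving q_I = 239/2.
Then q_E = (239 - 239/2)/2 = 239/4.
Price P = 332 - 717/4 = 611/4.
Ionix's profit: (611/4 - 93)·(239/2) = 7140.1250.

7140.13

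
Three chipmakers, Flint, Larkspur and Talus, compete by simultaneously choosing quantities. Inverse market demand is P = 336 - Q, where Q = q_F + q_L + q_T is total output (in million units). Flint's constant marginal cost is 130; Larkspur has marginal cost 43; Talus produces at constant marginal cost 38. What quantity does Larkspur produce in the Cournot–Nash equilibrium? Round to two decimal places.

93.75

Flint's profit: π_F = (336 - Q)q_F - (130q_F). Setting ∂π_F/∂q_F = 0: 206 - 2q_F - (q_L + q_T) = 0.
Larkspur's first-order condition: 293 - 2q_L - (q_F + q_T) = 0.
Talus's first-order condition: 298 - 2q_T - (q_F + q_L) = 0.
Adding the 3 first-order conditions: 797 − 4Q = 0, so Q = 797/4.
Back-substituting: q_F = (206 − 797/4) = 27/4, q_L = (293 − 797/4) = 375/4, q_T = (298 − 797/4) = 395/4.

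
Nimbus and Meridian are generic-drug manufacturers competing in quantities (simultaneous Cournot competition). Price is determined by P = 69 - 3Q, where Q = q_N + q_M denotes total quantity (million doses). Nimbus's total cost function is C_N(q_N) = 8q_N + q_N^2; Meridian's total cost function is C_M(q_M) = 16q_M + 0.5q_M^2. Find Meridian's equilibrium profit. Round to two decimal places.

Nimbus's profit: π_N = (69 - 3Q)q_N - (8q_N + q_N²). Setting ∂π_N/∂q_N = 0: 61 - 8q_N - 3(q_M) = 0.
Meridian's profit: π_M = (69 - 3Q)q_M - (16q_M + (1/2)q_M²). Setting ∂π_M/∂q_M = 0: 53 - 7q_M - 3(q_N) = 0.
So q_N = (61 - 3q_M)/8 and q_M = (53 - 3q_N)/7.
Substituting one into the other gives q_N = 268/47 and q_M = 241/47.
Price P = 69 - 3·(509/47) = 1716/47.
Meridian's profit: (1716/47)·(241/47) - 16·(241/47) - (1/2)(241/47)² = 92.0251.

92.03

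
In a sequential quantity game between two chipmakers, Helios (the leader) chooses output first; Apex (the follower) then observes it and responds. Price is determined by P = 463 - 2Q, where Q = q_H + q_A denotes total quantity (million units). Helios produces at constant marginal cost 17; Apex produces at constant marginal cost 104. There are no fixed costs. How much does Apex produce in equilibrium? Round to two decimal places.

23.13

Solve by backward induction. Given q_H, the follower Apex maximises π_A = (463 - 2q_H - 2q_A)q_A - 104q_A.
Setting the follower's marginal profit to zero, 359 - 2q_H - 4q_A = 0, i.e. q_A = (359 - 2q_H)/4.
The leader anticipates this reaction. Substituting into P = 463 - 2Q gives P = 567/2 - q_H, so π_H = (567/2 - q_H)q_H - 17q_H.
Leader FOC: 533/2 - 2q_H = 0, so q_H = 533/4.
Then q_A = (359 - 2·(533/4))/4 = 185/8.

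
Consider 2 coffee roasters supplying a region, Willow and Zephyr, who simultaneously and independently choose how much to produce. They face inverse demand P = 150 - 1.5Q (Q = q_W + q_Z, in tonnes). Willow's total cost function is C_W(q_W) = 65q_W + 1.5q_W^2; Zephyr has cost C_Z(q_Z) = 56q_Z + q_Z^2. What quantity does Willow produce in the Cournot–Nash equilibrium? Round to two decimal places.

Willow's profit: π_W = (150 - 1.5Q)q_W - (65q_W + (3/2)q_W²). Setting ∂π_W/∂q_W = 0: 85 - 6q_W - (3/2)(q_Z) = 0.
Zephyr's first-order condition: 94 - 5q_Z - (3/2)(q_W) = 0.
Rearranging gives the reaction functions q_W = (85 - (3/2)q_Z)/6 and q_Z = (94 - (3/2)q_W)/5.
Solving the pair: q_W = 1136/111, q_Z = 582/37.

10.23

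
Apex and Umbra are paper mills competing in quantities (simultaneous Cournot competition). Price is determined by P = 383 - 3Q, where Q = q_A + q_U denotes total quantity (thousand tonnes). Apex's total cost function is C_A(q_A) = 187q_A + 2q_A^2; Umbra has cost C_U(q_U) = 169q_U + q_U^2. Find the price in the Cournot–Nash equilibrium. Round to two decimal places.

278.30

Apex's profit: π_A = (383 - 3Q)q_A - (187q_A + 2q_A²). Setting ∂π_A/∂q_A = 0: 196 - 10q_A - 3(q_U) = 0.
Umbra's profit: π_U = (383 - 3Q)q_U - (169q_U + q_U²). Setting ∂π_U/∂q_U = 0: 214 - 8q_U - 3(q_A) = 0.
Rearranging gives the reaction functions q_A = (196 - 3q_U)/10 and q_U = (214 - 3q_A)/8.
Substituting one into the other gives q_A = 926/71 and q_U = 1552/71.
Total output Q = 34.9014, so price P = 383 - 3·34.9014 = 278.2958.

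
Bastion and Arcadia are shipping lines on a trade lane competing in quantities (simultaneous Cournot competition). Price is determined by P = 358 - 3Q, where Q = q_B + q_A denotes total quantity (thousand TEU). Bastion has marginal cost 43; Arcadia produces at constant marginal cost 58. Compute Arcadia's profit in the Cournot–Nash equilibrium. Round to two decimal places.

3008.33

Bastion's profit: π_B = (358 - 3Q)q_B - (43q_B). Setting ∂π_B/∂q_B = 0: 315 - 6q_B - 3(q_A) = 0.
Arcadia's profit: π_A = (358 - 3Q)q_A - (58q_A). Setting ∂π_A/∂q_A = 0: 300 - 6q_A - 3(q_B) = 0.
So q_B = (315 - 3q_A)/6 and q_A = (300 - 3q_B)/6.
Substituting one into the other gives q_B = 110/3 and q_A = 95/3.
Price P = 358 - 3·(205/3) = 153.
Arcadia's profit: (153 - 58)·(95/3) = 3008.3333.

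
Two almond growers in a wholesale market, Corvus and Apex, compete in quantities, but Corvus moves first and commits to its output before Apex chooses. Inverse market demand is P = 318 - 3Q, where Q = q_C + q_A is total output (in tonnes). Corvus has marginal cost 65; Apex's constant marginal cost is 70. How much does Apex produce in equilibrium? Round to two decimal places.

The follower Apex best-responds to any q_C: π_A = (318 - 3Q)q_A - 70q_A.
Setting the follower's marginal profit to zero, 248 - 3q_C - 6q_A = 0, i.e. q_A = (248 - 3q_C)/6.
Corvus substitutes q_A(q_C) into its own profit: π_C = q_C(318 - 3q_C - (248 - 3q_C)/2) - 65q_C = (194 - (3/2)q_C)q_C - 65q_C.
Maximising: ∂π_C/∂q_C = 129 - 3q_C = 0, giving q_C = 43.
Then q_A = (248 - 3·43)/6 = 119/6.

19.83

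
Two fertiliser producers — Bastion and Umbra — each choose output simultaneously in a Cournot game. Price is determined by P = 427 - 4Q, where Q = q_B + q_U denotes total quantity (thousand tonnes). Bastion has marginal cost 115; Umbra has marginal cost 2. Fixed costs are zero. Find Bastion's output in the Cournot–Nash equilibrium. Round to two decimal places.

16.58

Bastion's profit: π_B = (427 - 4Q)q_B - (115q_B). Setting ∂π_B/∂q_B = 0: 312 - 8q_B - 4(q_U) = 0.
Umbra's first-order condition: 425 - 8q_U - 4(q_B) = 0.
So q_B = (312 - 4q_U)/8 and q_U = (425 - 4q_B)/8.
Solving the pair: q_B = 199/12, q_U = 269/6.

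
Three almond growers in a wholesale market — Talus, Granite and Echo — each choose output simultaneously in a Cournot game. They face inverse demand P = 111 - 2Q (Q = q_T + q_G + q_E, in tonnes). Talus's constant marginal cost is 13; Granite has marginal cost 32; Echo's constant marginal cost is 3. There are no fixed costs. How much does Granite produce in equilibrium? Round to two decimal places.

3.88

Talus's profit: π_T = (111 - 2Q)q_T - (13q_T). Setting ∂π_T/∂q_T = 0: 98 - 4q_T - 2(q_G + q_E) = 0.
Granite's profit: π_G = (111 - 2Q)q_G - (32q_G). Setting ∂π_G/∂q_G = 0: 79 - 4q_G - 2(q_T + q_E) = 0.
Echo's profit: π_E = (111 - 2Q)q_E - (3q_E). Setting ∂π_E/∂q_E = 0: 108 - 4q_E - 2(q_T + q_G) = 0.
Adding the 3 first-order conditions: 285 − 8Q = 0, so Q = 285/8.
Back-substituting: q_T = (98 − 285/4)/2 = 107/8, q_G = (79 − 285/4)/2 = 31/8, q_E = (108 − 285/4)/2 = 147/8.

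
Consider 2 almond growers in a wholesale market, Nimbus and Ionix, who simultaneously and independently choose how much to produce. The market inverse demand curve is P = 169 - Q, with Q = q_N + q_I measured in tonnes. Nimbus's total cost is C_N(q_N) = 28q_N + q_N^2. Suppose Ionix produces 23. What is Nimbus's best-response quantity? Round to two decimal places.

With the rival's output fixed at 23, Nimbus's profit is π_N = (169 - 23 - q_N)q_N - (28q_N + q_N²) = (146 - q_N)q_N - (28q_N + q_N²).
∂π_N/∂q_N = 118 - 4q_N = 0, so q_N = 59/2.

29.50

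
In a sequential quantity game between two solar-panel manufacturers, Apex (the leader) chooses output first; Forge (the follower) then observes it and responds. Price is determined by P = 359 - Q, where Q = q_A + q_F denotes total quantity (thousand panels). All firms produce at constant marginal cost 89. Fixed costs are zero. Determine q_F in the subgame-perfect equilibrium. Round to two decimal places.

The follower Forge best-responds to any q_A: π_F = (359 - Q)q_F - 89q_F.
Follower FOC: 270 - q_A - 2q_F = 0, so q_F(q_A) = (270 - q_A)/2.
The leader anticipates this reaction. Substituting into P = 359 - Q gives P = 224 - (1/2)q_A, so π_A = (224 - (1/2)q_A)q_A - 89q_A.
The leader's first-order condition 135 - q_A = 0 yields q_A = 135.
Then q_F = (270 - 135)/2 = 135/2.

67.50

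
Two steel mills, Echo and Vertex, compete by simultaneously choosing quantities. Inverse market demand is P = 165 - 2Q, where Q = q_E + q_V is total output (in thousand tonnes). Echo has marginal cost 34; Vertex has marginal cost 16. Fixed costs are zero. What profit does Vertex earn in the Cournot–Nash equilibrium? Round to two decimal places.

1549.39

Echo's profit: π_E = (165 - 2Q)q_E - (34q_E). Setting ∂π_E/∂q_E = 0: 131 - 4q_E - 2(q_V) = 0.
Vertex's profit: π_V = (165 - 2Q)q_V - (16q_V). Setting ∂π_V/∂q_V = 0: 149 - 4q_V - 2(q_E) = 0.
So q_E = (131 - 2q_V)/4 and q_V = (149 - 2q_E)/4.
Substituting one into the other gives q_E = 113/6 and q_V = 167/6.
Price P = 165 - 2·(140/3) = 215/3.
Vertex's profit: (215/3 - 16)·(167/6) = 1549.3889.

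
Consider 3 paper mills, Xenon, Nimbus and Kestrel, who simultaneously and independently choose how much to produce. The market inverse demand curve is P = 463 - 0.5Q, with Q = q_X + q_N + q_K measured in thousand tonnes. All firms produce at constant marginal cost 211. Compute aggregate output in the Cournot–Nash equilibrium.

A representative firm's profit is π_i = q_i(463 - 0.5Q) - 211q_i.
First-order condition (treating rivals' output as given): 252 - q_i - (1/2)·Σ_{j≠i} q_j = 0.
By symmetry each firm produces the same amount; substituting Σ_{j≠i} q_j = 2q_i yields q_i = 252/2 = 126.
Total output Q = 126 + 126 + 126 = 378.

378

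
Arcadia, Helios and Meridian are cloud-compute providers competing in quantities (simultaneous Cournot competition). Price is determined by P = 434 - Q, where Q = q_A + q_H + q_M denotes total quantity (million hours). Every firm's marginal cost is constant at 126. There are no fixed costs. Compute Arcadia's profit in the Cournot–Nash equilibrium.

Each firm earns π_i = (434 - Q)q_i - 126q_i.
Setting ∂π_i/∂q_i = 0 with rivals' quantities fixed: 308 - 2q_i - Σ_{j≠i} q_j = 0.
With identical firms every q_j equals q_i, so Σ_{j≠i} q_j = 2q_i and 308 = 4q_i, giving q_i = 77.
Price P = 434 - 231 = 203.
Arcadia's profit: (203 - 126)·77 = 5929.

5929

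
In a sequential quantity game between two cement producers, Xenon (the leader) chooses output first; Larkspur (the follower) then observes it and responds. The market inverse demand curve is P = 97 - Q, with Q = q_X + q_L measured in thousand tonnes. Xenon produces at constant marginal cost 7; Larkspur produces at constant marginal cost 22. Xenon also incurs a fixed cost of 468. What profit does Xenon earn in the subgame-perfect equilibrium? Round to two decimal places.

910.13

Solve by backward induction. Given q_X, the follower Larkspur maximises π_L = (97 - q_X - q_L)q_L - 22q_L.
Setting the follower's marginal profit to zero, 75 - q_X - 2q_L = 0, i.e. q_L = (75 - q_X)/2.
Xenon substitutes q_L(q_X) into its own profit: π_X = q_X(97 - q_X - (75 - q_X)/2) - 7q_X = (119/2 - (1/2)q_X)q_X - 7q_X.
The leader's first-order condition 105/2 - q_X = 0 yields q_X = 105/2.
Then q_L = (75 - 105/2)/2 = 45/4.
Price P = 97 - 255/4 = 133/4.
Xenon's profit: (133/4 - 7)·(105/2) - 468 = 910.1250.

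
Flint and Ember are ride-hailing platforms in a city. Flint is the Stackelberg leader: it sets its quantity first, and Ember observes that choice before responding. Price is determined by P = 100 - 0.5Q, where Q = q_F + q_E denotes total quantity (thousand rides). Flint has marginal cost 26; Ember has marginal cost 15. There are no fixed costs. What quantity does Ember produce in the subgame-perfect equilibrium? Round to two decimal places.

53.50

The follower Ember best-responds to any q_F: π_E = (100 - 0.5Q)q_E - 15q_E.
Setting the follower's marginal profit to zero, 85 - (1/2)q_F - q_E = 0, i.e. q_E = (85 - (1/2)q_F).
The leader anticipates this reaction. Substituting into P = 100 - 0.5Q gives P = 115/2 - (1/4)q_F, so π_F = (115/2 - (1/4)q_F)q_F - 26q_F.
Leader FOC: 63/2 - (1/2)q_F = 0, so q_F = 63.
Then q_E = (85 - (1/2)·63) = 107/2.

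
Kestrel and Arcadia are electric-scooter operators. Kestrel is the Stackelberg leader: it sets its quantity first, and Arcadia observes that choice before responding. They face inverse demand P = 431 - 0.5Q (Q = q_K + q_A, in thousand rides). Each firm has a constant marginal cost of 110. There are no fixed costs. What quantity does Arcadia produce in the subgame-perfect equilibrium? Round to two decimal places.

Solve by backward induction. Given q_K, the follower Arcadia maximises π_A = (431 - (1/2)q_K - (1/2)q_A)q_A - 110q_A.
∂π_A/∂q_A = 321 - (1/2)q_K - q_A = 0 gives the reaction function q_A = (321 - (1/2)q_K).
Kestrel substitutes q_A(q_K) into its own profit: π_K = q_K(431 - (1/2)q_K - (321 - (1/2)q_K)/2) - 110q_K = (541/2 - (1/4)q_K)q_K - 110q_K.
Leader FOC: 321/2 - (1/2)q_K = 0, so q_K = 321.
Then q_A = (321 - (1/2)·321) = 321/2.

160.50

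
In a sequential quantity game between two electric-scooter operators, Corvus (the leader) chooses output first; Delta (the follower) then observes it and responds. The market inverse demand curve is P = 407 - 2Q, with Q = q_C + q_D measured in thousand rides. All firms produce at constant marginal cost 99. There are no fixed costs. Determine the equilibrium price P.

176

Solve by backward induction. Given q_C, the follower Delta maximises π_D = (407 - 2q_C - 2q_D)q_D - 99q_D.
Follower FOC: 308 - 2q_C - 4q_D = 0, so q_D(q_C) = (308 - 2q_C)/4.
The leader anticipates this reaction. Substituting into P = 407 - 2Q gives P = 253 - q_C, so π_C = (253 - q_C)q_C - 99q_C.
Maximising: ∂π_C/∂q_C = 154 - 2q_C = 0, giving q_C = 77.
Then q_D = (308 - 2·77)/4 = 77/2.
Total output Q = 231/2, so price P = 407 - 2·(231/2) = 176.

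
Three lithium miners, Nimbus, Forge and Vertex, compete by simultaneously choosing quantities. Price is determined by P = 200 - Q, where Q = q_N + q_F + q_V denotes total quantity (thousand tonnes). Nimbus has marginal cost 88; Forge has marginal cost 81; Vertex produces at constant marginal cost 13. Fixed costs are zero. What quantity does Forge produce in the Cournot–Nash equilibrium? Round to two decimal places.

Nimbus's profit: π_N = (200 - Q)q_N - (88q_N). Setting ∂π_N/∂q_N = 0: 112 - 2q_N - (q_F + q_V) = 0.
Forge's first-order condition: 119 - 2q_F - (q_N + q_V) = 0.
Vertex's profit: π_V = (200 - Q)q_V - (13q_V). Setting ∂π_V/∂q_V = 0: 187 - 2q_V - (q_N + q_F) = 0.
Adding the 3 first-order conditions: 418 − 4Q = 0, so Q = 209/2.
Back-substituting: q_N = (112 − 209/2) = 15/2, q_F = (119 − 209/2) = 29/2, q_V = (187 − 209/2) = 165/2.

14.50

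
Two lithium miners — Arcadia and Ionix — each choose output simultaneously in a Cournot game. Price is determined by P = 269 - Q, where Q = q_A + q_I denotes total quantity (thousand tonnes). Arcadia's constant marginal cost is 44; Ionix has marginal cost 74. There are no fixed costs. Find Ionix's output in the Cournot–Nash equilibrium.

Arcadia's profit: π_A = (269 - Q)q_A - (44q_A). Setting ∂π_A/∂q_A = 0: 225 - 2q_A - (q_I) = 0.
Ionix's first-order condition: 195 - 2q_I - (q_A) = 0.
So q_A = (225 - q_I)/2 and q_I = (195 - q_A)/2.
Solving the pair: q_A = 85, q_I = 55.

55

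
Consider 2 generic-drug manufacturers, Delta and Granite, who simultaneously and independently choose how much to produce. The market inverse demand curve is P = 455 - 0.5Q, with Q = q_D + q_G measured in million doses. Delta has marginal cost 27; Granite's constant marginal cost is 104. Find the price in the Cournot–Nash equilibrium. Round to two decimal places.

Delta's profit: π_D = (455 - 0.5Q)q_D - (27q_D). Setting ∂π_D/∂q_D = 0: 428 - q_D - (1/2)(q_G) = 0.
Granite's first-order condition: 351 - q_G - (1/2)(q_D) = 0.
Best responses: q_D = (428 - (1/2)q_G), q_G = (351 - (1/2)q_D).
Solving the pair: q_D = 1010/3, q_G = 548/3.
Total output Q = 1558/3, so price P = 455 - (1/2)·(1558/3) = 586/3.

195.33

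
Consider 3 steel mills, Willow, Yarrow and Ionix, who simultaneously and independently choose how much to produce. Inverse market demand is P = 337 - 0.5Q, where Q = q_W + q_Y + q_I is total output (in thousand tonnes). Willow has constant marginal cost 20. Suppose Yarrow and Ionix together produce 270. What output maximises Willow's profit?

With rivals' combined output fixed at 270, Willow's profit is π_W = (337 - (1/2)·270 - (1/2)q_W)q_W - (20q_W) = (202 - (1/2)q_W)q_W - (20q_W).
∂π_W/∂q_W = 182 - q_W = 0, so q_W = 182.

182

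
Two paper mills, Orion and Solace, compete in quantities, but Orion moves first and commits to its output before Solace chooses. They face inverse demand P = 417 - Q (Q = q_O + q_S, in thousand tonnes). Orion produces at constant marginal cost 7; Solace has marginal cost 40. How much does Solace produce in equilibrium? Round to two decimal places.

Solve by backward induction. Given q_O, the follower Solace maximises π_S = (417 - q_O - q_S)q_S - 40q_S.
Follower FOC: 377 - q_O - 2q_S = 0, so q_S(q_O) = (377 - q_O)/2.
Orion substitutes q_S(q_O) into its own profit: π_O = q_O(417 - q_O - (377 - q_O)/2) - 7q_O = (457/2 - (1/2)q_O)q_O - 7q_O.
The leader's first-order condition 443/2 - q_O = 0 yields q_O = 443/2.
Then q_S = (377 - 443/2)/2 = 311/4.

77.75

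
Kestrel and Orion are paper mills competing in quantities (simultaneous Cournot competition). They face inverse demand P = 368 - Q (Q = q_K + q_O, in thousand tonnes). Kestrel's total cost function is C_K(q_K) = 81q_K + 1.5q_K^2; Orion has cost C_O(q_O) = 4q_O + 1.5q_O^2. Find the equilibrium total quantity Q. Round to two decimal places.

108.50

Kestrel's profit: π_K = (368 - Q)q_K - (81q_K + (3/2)q_K²). Setting ∂π_K/∂q_K = 0: 287 - 5q_K - (q_O) = 0.
Orion's first-order condition: 364 - 5q_O - (q_K) = 0.
Best responses: q_K = (287 - q_O)/5, q_O = (364 - q_K)/5.
Substituting one into the other gives q_K = 357/8 and q_O = 511/8.
Total output Q = 357/8 + 511/8 = 217/2.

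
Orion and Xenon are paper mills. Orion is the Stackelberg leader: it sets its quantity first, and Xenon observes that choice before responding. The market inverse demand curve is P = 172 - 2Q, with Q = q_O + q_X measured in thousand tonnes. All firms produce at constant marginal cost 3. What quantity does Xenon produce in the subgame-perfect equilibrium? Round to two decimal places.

21.13

Solve by backward induction. Given q_O, the follower Xenon maximises π_X = (172 - 2q_O - 2q_X)q_X - 3q_X.
Follower FOC: 169 - 2q_O - 4q_X = 0, so q_X(q_O) = (169 - 2q_O)/4.
The leader anticipates this reaction. Substituting into P = 172 - 2Q gives P = 175/2 - q_O, so π_O = (175/2 - q_O)q_O - 3q_O.
Maximising: ∂π_O/∂q_O = 169/2 - 2q_O = 0, giving q_O = 169/4.
Then q_X = (169 - 2·(169/4))/4 = 169/8.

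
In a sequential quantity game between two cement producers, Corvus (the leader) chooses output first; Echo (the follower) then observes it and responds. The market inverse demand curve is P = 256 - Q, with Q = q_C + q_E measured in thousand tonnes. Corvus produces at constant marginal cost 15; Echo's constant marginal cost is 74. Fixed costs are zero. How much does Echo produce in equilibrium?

Solve by backward induction. Given q_C, the follower Echo maximises π_E = (256 - q_C - q_E)q_E - 74q_E.
∂π_E/∂q_E = 182 - q_C - 2q_E = 0 gives the reaction function q_E = (182 - q_C)/2.
Corvus substitutes q_E(q_C) into its own profit: π_C = q_C(256 - q_C - (182 - q_C)/2) - 15q_C = (165 - (1/2)q_C)q_C - 15q_C.
Leader FOC: 150 - q_C = 0, so q_C = 150.
Then q_E = (182 - 150)/2 = 16.

16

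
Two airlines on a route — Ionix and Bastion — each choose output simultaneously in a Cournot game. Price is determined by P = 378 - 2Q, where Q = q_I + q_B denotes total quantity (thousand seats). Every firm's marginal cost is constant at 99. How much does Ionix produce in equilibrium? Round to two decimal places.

Each firm earns π_i = (378 - 2Q)q_i - 99q_i.
Setting ∂π_i/∂q_i = 0 with rivals' quantities fixed: 279 - 4q_i - 2q_j = 0.
By symmetry each firm produces the same amount; substituting q_j = q_i yields q_i = 279/6 = 93/2.

46.50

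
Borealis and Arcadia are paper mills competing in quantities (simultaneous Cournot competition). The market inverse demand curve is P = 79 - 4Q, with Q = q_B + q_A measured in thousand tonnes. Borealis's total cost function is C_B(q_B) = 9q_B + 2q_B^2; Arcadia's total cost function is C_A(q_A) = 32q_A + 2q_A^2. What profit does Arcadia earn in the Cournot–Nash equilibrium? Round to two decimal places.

29.54

Borealis's profit: π_B = (79 - 4Q)q_B - (9q_B + 2q_B²). Setting ∂π_B/∂q_B = 0: 70 - 12q_B - 4(q_A) = 0.
Arcadia's first-order condition: 47 - 12q_A - 4(q_B) = 0.
Best responses: q_B = (70 - 4q_A)/12, q_A = (47 - 4q_B)/12.
Substituting one into the other gives q_B = 163/32 and q_A = 71/32.
Price P = 79 - 4·(117/16) = 199/4.
Arcadia's profit: (199/4)·(71/32) - 32·(71/32) - 2(71/32)² = 29.5371.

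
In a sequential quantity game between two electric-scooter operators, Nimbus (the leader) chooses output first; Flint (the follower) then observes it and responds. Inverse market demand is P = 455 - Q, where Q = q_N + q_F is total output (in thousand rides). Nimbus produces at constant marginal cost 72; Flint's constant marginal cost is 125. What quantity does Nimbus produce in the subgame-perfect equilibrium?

218

Solve by backward induction. Given q_N, the follower Flint maximises π_F = (455 - q_N - q_F)q_F - 125q_F.
Setting the follower's marginal profit to zero, 330 - q_N - 2q_F = 0, i.e. q_F = (330 - q_N)/2.
The leader anticipates this reaction. Substituting into P = 455 - Q gives P = 290 - (1/2)q_N, so π_N = (290 - (1/2)q_N)q_N - 72q_N.
Maximising: ∂π_N/∂q_N = 218 - q_N = 0, giving q_N = 218.
Then q_F = (330 - 218)/2 = 56.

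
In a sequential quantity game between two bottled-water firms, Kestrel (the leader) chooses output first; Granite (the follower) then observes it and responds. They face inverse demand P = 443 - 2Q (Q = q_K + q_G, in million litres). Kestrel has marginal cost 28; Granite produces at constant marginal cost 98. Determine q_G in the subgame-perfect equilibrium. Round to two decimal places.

25.63

The follower Granite best-responds to any q_K: π_G = (443 - 2Q)q_G - 98q_G.
Follower FOC: 345 - 2q_K - 4q_G = 0, so q_G(q_K) = (345 - 2q_K)/4.
Kestrel substitutes q_G(q_K) into its own profit: π_K = q_K(443 - 2q_K - (345 - 2q_K)/2) - 28q_K = (541/2 - q_K)q_K - 28q_K.
Leader FOC: 485/2 - 2q_K = 0, so q_K = 485/4.
Then q_G = (345 - 2·(485/4))/4 = 205/8.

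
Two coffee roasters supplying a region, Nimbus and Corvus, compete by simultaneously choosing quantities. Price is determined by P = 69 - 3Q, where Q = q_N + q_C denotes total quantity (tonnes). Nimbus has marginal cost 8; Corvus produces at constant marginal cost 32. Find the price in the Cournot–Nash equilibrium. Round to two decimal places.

36.33

Nimbus's profit: π_N = (69 - 3Q)q_N - (8q_N). Setting ∂π_N/∂q_N = 0: 61 - 6q_N - 3(q_C) = 0.
Corvus's first-order condition: 37 - 6q_C - 3(q_N) = 0.
Best responses: q_N = (61 - 3q_C)/6, q_C = (37 - 3q_N)/6.
Substituting one into the other gives q_N = 85/9 and q_C = 13/9.
Total output Q = 98/9, so price P = 69 - 3·(98/9) = 109/3.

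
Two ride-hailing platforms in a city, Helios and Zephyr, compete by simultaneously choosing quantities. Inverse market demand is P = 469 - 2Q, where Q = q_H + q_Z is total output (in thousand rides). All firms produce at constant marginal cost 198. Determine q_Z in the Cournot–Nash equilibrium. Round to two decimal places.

Each firm earns π_i = (469 - 2Q)q_i - 198q_i.
Setting ∂π_i/∂q_i = 0 with rivals' quantities fixed: 271 - 4q_i - 2q_j = 0.
With identical firms every q_j equals q_i, so q_j = q_i and 271 = 6q_i, giving q_i = 271/6.

45.17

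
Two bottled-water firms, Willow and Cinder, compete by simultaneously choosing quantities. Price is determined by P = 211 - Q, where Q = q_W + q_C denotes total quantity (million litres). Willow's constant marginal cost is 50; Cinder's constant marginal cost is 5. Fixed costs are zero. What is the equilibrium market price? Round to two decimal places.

Willow's profit: π_W = (211 - Q)q_W - (50q_W). Setting ∂π_W/∂q_W = 0: 161 - 2q_W - (q_C) = 0.
Cinder's profit: π_C = (211 - Q)q_C - (5q_C). Setting ∂π_C/∂q_C = 0: 206 - 2q_C - (q_W) = 0.
Rearranging gives the reaction functions q_W = (161 - q_C)/2 and q_C = (206 - q_W)/2.
Solving the pair: q_W = 116/3, q_C = 251/3.
Total output Q = 367/3, so price P = 211 - 367/3 = 266/3.

88.67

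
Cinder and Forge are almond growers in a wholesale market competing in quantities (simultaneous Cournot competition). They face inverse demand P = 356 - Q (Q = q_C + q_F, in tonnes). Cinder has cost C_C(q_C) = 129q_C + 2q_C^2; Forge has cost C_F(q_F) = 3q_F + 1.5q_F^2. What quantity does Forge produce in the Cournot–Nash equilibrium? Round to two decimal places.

65.21

Cinder's profit: π_C = (356 - Q)q_C - (129q_C + 2q_C²). Setting ∂π_C/∂q_C = 0: 227 - 6q_C - (q_F) = 0.
Forge's first-order condition: 353 - 5q_F - (q_C) = 0.
Rearranging gives the reaction functions q_C = (227 - q_F)/6 and q_F = (353 - q_C)/5.
Solving the pair: q_C = 782/29, q_F = 1891/29.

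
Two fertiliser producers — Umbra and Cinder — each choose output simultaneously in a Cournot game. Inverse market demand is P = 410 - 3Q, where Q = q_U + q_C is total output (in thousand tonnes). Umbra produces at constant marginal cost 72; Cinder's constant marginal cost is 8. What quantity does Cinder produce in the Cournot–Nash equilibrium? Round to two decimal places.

51.78

Umbra's profit: π_U = (410 - 3Q)q_U - (72q_U). Setting ∂π_U/∂q_U = 0: 338 - 6q_U - 3(q_C) = 0.
Cinder's first-order condition: 402 - 6q_C - 3(q_U) = 0.
So q_U = (338 - 3q_C)/6 and q_C = (402 - 3q_U)/6.
Substituting one into the other gives q_U = 274/9 and q_C = 466/9.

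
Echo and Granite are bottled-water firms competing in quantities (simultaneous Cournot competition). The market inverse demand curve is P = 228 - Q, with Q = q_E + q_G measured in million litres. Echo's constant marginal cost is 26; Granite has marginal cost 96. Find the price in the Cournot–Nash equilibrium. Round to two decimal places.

Echo's profit: π_E = (228 - Q)q_E - (26q_E). Setting ∂π_E/∂q_E = 0: 202 - 2q_E - (q_G) = 0.
Granite's first-order condition: 132 - 2q_G - (q_E) = 0.
Best responses: q_E = (202 - q_G)/2, q_G = (132 - q_E)/2.
Substituting one into the other gives q_E = 272/3 and q_G = 62/3.
Total output Q = 334/3, so price P = 228 - 334/3 = 350/3.

116.67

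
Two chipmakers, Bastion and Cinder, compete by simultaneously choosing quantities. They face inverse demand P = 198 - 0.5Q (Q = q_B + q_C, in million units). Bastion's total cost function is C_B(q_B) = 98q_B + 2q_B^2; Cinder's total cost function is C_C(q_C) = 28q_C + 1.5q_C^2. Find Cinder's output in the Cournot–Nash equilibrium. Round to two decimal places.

Bastion's profit: π_B = (198 - 0.5Q)q_B - (98q_B + 2q_B²). Setting ∂π_B/∂q_B = 0: 100 - 5q_B - (1/2)(q_C) = 0.
Cinder's first-order condition: 170 - 4q_C - (1/2)(q_B) = 0.
So q_B = (100 - (1/2)q_C)/5 and q_C = (170 - (1/2)q_B)/4.
Substituting one into the other gives q_B = 1260/79 and q_C = 40.5063.

40.51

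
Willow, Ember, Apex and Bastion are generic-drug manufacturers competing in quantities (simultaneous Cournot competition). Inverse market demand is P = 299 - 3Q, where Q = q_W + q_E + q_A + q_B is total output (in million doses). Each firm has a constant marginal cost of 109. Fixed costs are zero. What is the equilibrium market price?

Each firm earns π_i = (299 - 3Q)q_i - 109q_i.
First-order condition (treating rivals' output as given): 190 - 6q_i - 3·Σ_{j≠i} q_j = 0.
By symmetry each firm produces the same amount; substituting Σ_{j≠i} q_j = 3q_i yields q_i = 190/15 = 38/3.
Total output Q = 152/3, so price P = 299 - 3·(152/3) = 147.

147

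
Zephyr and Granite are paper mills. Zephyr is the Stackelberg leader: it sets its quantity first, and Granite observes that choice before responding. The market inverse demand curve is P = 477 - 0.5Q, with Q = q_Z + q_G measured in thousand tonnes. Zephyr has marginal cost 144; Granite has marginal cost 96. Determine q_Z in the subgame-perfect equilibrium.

285

Solve by backward induction. Given q_Z, the follower Granite maximises π_G = (477 - (1/2)q_Z - (1/2)q_G)q_G - 96q_G.
Setting the follower's marginal profit to zero, 381 - (1/2)q_Z - q_G = 0, i.e. q_G = (381 - (1/2)q_Z).
Zephyr substitutes q_G(q_Z) into its own profit: π_Z = q_Z(477 - (1/2)q_Z - (381 - (1/2)q_Z)/2) - 144q_Z = (573/2 - (1/4)q_Z)q_Z - 144q_Z.
The leader's first-order condition 285/2 - (1/2)q_Z = 0 yields q_Z = 285.
Then q_G = (381 - (1/2)·285) = 477/2.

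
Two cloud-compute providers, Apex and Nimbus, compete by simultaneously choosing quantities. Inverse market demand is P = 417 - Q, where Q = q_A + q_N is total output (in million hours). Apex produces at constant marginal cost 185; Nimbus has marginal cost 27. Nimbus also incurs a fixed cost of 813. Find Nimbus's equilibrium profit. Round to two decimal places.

Apex's profit: π_A = (417 - Q)q_A - (185q_A). Setting ∂π_A/∂q_A = 0: 232 - 2q_A - (q_N) = 0.
Nimbus's profit: π_N = (417 - Q)q_N - (27q_N). Setting ∂π_N/∂q_N = 0: 390 - 2q_N - (q_A) = 0.
So q_A = (232 - q_N)/2 and q_N = (390 - q_A)/2.
Solving the pair: q_A = 74/3, q_N = 548/3.
Price P = 417 - 622/3 = 629/3.
Nimbus's profit: (629/3 - 27)·(548/3) - 813 = 32554.1111.

32554.11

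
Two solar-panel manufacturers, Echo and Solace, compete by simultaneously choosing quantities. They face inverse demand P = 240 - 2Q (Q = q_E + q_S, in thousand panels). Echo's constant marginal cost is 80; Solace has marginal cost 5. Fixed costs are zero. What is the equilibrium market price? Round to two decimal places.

Echo's profit: π_E = (240 - 2Q)q_E - (80q_E). Setting ∂π_E/∂q_E = 0: 160 - 4q_E - 2(q_S) = 0.
Solace's first-order condition: 235 - 4q_S - 2(q_E) = 0.
So q_E = (160 - 2q_S)/4 and q_S = (235 - 2q_E)/4.
Substituting one into the other gives q_E = 85/6 and q_S = 155/3.
Total output Q = 395/6, so price P = 240 - 2·(395/6) = 325/3.

108.33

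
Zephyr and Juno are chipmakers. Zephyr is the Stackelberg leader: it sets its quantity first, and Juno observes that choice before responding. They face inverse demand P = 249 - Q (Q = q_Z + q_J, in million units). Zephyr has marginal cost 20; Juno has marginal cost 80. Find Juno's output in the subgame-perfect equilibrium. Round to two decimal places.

12.25

The follower Juno best-responds to any q_Z: π_J = (249 - Q)q_J - 80q_J.
Setting the follower's marginal profit to zero, 169 - q_Z - 2q_J = 0, i.e. q_J = (169 - q_Z)/2.
The leader anticipates this reaction. Substituting into P = 249 - Q gives P = 329/2 - (1/2)q_Z, so π_Z = (329/2 - (1/2)q_Z)q_Z - 20q_Z.
Leader FOC: 289/2 - q_Z = 0, so q_Z = 289/2.
Then q_J = (169 - 289/2)/2 = 49/4.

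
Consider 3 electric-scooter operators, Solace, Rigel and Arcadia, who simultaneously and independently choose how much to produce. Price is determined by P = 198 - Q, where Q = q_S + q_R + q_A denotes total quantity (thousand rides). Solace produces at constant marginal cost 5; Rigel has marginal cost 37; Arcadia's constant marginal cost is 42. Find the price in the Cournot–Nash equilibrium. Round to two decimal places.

70.50

Solace's profit: π_S = (198 - Q)q_S - (5q_S). Setting ∂π_S/∂q_S = 0: 193 - 2q_S - (q_R + q_A) = 0.
Rigel's profit: π_R = (198 - Q)q_R - (37q_R). Setting ∂π_R/∂q_R = 0: 161 - 2q_R - (q_S + q_A) = 0.
Arcadia's first-order condition: 156 - 2q_A - (q_S + q_R) = 0.
Adding the 3 first-order conditions: 510 − 4Q = 0, so Q = 255/2.
Back-substituting: q_S = (193 − 255/2) = 131/2, q_R = (161 − 255/2) = 67/2, q_A = (156 − 255/2) = 57/2.
Total output Q = 255/2, so price P = 198 - 255/2 = 141/2.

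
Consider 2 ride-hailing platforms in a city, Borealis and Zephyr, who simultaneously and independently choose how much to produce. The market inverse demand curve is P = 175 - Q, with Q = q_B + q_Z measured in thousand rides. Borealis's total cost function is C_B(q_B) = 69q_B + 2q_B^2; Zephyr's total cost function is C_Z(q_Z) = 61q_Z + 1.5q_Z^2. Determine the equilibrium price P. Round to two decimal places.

Borealis's profit: π_B = (175 - Q)q_B - (69q_B + 2q_B²). Setting ∂π_B/∂q_B = 0: 106 - 6q_B - (q_Z) = 0.
Zephyr's first-order condition: 114 - 5q_Z - (q_B) = 0.
Rearranging gives the reaction functions q_B = (106 - q_Z)/6 and q_Z = (114 - q_B)/5.
Substituting one into the other gives q_B = 416/29 and q_Z = 578/29.
Total output Q = 994/29, so price P = 175 - 994/29 = 140.7241.

140.72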